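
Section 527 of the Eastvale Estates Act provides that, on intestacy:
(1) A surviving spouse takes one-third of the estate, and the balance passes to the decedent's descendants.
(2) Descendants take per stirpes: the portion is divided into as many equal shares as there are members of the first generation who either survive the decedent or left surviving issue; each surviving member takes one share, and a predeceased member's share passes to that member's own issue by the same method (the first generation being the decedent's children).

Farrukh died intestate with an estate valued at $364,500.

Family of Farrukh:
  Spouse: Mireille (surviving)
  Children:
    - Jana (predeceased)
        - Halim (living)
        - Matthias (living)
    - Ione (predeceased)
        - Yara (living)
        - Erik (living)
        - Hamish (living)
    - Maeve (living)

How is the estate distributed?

Mireille: $121,500; Halim: $40,500; Matthias: $40,500; Yara: $27,000; Erik: $27,000; Hamish: $27,000; Maeve: $81,000

Mireille takes one-third of $364,500 = $121,500. The remaining $243,000 passes to the descendants.
The descendants' portion ($243,000) is divided into 3 shares of $81,000: Maeve takes $81,000; Jana's $81,000 share passes to Jana's issue; Ione's $81,000 share passes to Ione's issue.
Jana's share ($81,000) is divided into 2 shares of $40,500: Halim and Matthias each take $40,500.
Ione's share ($81,000) is divided into 3 shares of $27,000: Yara, Erik, and Hamish each take $27,000.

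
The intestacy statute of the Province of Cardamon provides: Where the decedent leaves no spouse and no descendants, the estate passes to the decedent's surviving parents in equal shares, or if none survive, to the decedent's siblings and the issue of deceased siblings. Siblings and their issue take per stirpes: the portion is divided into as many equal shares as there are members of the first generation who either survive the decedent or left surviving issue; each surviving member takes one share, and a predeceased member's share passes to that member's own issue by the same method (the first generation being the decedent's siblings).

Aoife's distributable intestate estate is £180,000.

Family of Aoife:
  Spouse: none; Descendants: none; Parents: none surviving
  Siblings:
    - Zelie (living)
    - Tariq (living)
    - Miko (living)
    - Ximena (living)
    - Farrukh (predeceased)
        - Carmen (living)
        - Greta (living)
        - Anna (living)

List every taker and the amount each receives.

Zelie: £36,000; Tariq: £36,000; Miko: £36,000; Ximena: £36,000; Carmen: £12,000; Greta: £12,000; Anna: £12,000

The entire £180,000 passes to the siblings and their issue.
That amount (£180,000) is divided into 5 shares of £36,000: Zelie, Tariq, Miko, and Ximena each take £36,000; Farrukh's £36,000 share passes to Farrukh's issue.
Farrukh's share (£36,000) is divided into 3 shares of £12,000: Carmen, Greta, and Anna each take £12,000.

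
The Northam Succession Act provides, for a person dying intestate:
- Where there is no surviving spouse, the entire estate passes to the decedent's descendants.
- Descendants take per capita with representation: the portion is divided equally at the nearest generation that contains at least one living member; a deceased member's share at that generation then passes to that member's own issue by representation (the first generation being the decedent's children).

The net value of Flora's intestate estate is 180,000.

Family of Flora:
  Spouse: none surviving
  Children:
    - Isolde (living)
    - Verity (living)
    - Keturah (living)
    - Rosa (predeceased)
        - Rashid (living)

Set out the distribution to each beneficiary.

Isolde: 45,000; Verity: 45,000; Keturah: 45,000; Rashid: 45,000

The entire 180,000 passes to the descendants.
That amount (180,000) is divided into 4 shares of 45,000: Isolde, Verity, and Keturah each take 45,000; Rosa's 45,000 share passes to Rosa's issue.
Rosa's share (45,000) passes entirely to Rashid.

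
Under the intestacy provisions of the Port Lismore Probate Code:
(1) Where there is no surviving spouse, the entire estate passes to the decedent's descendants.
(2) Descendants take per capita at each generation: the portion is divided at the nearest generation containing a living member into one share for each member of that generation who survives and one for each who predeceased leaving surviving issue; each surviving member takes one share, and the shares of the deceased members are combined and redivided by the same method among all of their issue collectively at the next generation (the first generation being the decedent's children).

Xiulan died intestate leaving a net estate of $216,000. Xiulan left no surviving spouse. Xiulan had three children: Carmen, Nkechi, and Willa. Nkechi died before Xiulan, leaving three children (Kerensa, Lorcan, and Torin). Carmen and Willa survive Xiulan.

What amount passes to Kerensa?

Kerensa receives $24,000.

The entire $216,000 passes to the descendants.
That amount ($216,000) is divided at the children's generation into 3 shares of $72,000. Carmen and Willa each take $72,000. The remaining share for the deceased Nkechi ($72,000) is carried to the next generation.
That pool ($72,000) is divided at the grandchildren's generation equally among Kerensa, Lorcan, and Torin: $24,000 each.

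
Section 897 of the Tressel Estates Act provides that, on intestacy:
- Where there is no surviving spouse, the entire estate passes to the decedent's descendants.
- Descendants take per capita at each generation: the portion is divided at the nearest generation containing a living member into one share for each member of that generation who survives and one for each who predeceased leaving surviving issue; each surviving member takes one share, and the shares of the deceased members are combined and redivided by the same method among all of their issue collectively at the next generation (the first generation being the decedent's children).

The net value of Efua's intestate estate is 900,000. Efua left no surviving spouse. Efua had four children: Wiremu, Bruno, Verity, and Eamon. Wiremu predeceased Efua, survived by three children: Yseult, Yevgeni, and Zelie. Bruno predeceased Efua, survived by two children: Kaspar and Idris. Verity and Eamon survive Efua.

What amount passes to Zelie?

Zelie receives 90,000.

The entire 900,000 passes to the descendants.
That amount (900,000) is divided at the children's generation into 4 shares of 225,000. Verity and Eamon each take 225,000. The 2 shares of the deceased (Wiremu and Bruno) are combined into a pool of 450,000.
That pool (450,000) is divided at the grandchildren's generation equally among Yseult, Yevgeni, Zelie, Kaspar, and Idris: 90,000 each.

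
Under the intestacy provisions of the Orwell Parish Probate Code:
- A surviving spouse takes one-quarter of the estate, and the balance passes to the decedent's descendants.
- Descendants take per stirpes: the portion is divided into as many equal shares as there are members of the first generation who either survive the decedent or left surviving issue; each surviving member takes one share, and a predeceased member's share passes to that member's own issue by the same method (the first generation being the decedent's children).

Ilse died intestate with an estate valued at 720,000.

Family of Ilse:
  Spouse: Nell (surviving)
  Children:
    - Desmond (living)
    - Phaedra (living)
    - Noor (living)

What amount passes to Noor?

Nell takes one-quarter of 720,000 = 180,000. The remaining 540,000 passes to the descendants.
The descendants' portion (540,000) is divided into 3 shares of 180,000: Desmond, Phaedra, and Noor each take 180,000.

Noor receives 180,000.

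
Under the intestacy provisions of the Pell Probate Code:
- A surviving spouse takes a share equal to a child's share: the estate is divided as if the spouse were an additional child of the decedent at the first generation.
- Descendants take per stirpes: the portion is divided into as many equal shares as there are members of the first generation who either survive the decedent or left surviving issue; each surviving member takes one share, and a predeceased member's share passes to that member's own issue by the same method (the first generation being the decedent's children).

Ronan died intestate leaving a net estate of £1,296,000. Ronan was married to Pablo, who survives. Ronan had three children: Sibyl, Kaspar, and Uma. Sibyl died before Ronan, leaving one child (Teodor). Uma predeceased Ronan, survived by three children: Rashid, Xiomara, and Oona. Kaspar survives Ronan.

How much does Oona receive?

Oona receives £108,000.

The spouse counts as an additional share at the children's level, so there are 4 primary shares of £324,000. Pablo takes one such share (£324,000).
The children's combined portion (£972,000) is divided into 3 shares of £324,000: Kaspar takes £324,000; Sibyl's £324,000 share passes to Sibyl's issue; Uma's £324,000 share passes to Uma's issue.
Sibyl's share (£324,000) passes entirely to Teodor.
Uma's share (£324,000) is divided into 3 shares of £108,000: Rashid, Xiomara, and Oona each take £108,000.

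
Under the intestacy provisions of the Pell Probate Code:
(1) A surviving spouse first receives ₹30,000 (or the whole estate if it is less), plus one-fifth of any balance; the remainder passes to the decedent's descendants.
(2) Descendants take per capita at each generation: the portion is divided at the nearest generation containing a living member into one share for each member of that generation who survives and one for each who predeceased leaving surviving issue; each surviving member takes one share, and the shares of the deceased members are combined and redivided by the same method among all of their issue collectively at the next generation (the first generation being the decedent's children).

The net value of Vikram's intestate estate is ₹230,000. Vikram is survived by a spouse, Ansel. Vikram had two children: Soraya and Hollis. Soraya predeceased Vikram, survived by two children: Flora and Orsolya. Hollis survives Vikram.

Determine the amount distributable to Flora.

Flora receives ₹40,000.

Ansel first takes ₹30,000, leaving a balance of ₹200,000. Ansel then takes one-fifth of the balance (₹40,000), for a total of ₹70,000. The remaining ₹160,000 passes to the descendants.
The descendants' portion (₹160,000) is divided at the children's generation into 2 shares of ₹80,000. Hollis takes ₹80,000. The remaining share for the deceased Soraya (₹80,000) is carried to the next generation.
That pool (₹80,000) is divided at the grandchildren's generation equally among Flora and Orsolya: ₹40,000 each.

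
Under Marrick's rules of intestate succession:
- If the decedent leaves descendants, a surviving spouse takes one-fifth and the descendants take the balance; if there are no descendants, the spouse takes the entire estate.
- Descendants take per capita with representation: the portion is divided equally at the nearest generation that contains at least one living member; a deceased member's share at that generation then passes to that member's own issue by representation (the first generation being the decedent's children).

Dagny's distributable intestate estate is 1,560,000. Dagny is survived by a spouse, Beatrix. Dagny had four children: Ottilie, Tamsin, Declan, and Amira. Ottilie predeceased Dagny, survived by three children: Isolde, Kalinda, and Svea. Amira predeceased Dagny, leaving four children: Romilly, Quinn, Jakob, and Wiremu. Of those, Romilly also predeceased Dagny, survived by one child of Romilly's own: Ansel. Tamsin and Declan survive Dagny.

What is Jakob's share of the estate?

Beatrix takes one-fifth of 1,560,000 = 312,000. The remaining 1,248,000 passes to the descendants.
The descendants' portion (1,248,000) is divided into 4 shares of 312,000: Tamsin and Declan each take 312,000; Ottilie's 312,000 share passes to Ottilie's issue; Amira's 312,000 share passes to Amira's issue.
Ottilie's share (312,000) is divided into 3 shares of 104,000: Isolde, Kalinda, and Svea each take 104,000.
Amira's share (312,000) is divided into 4 shares of 78,000: Quinn, Jakob, and Wiremu each take 78,000; Romilly's 78,000 share passes to Romilly's issue.
Romilly's share (78,000) passes entirely to Ansel.

Jakob receives 78,000.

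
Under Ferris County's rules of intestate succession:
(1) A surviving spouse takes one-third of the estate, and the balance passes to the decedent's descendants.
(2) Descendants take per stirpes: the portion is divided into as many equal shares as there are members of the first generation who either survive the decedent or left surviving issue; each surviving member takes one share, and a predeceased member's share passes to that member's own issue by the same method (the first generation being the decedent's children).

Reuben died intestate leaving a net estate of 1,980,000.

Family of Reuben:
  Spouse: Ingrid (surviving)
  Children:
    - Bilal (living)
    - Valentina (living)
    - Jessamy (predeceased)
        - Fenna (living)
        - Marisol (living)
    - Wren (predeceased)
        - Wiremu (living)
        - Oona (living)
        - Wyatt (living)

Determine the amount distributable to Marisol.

Ingrid takes one-third of 1,980,000 = 660,000. The remaining 1,320,000 passes to the descendants.
The descendants' portion (1,320,000) is divided into 4 shares of 330,000: Bilal and Valentina each take 330,000; Jessamy's 330,000 share passes to Jessamy's issue; Wren's 330,000 share passes to Wren's issue.
Jessamy's share (330,000) is divided into 2 shares of 165,000: Fenna and Marisol each take 165,000.
Wren's share (330,000) is divided into 3 shares of 110,000: Wiremu, Oona, and Wyatt each take 110,000.

Marisol receives 165,000.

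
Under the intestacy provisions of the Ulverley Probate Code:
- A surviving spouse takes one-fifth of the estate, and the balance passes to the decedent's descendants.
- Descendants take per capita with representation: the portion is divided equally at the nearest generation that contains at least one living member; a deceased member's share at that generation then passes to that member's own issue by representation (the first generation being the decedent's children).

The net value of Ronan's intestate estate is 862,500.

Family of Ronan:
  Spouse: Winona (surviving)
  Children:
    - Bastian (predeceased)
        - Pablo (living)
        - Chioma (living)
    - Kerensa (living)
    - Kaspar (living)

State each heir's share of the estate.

Winona takes one-fifth of 862,500 = 172,500. The remaining 690,000 passes to the descendants.
The descendants' portion (690,000) is divided into 3 shares of 230,000: Kerensa and Kaspar each take 230,000; Bastian's 230,000 share passes to Bastian's issue.
Bastian's share (230,000) is divided into 2 shares of 115,000: Pablo and Chioma each take 115,000.

Winona: 172,500; Pablo: 115,000; Chioma: 115,000; Kerensa: 230,000; Kaspar: 230,000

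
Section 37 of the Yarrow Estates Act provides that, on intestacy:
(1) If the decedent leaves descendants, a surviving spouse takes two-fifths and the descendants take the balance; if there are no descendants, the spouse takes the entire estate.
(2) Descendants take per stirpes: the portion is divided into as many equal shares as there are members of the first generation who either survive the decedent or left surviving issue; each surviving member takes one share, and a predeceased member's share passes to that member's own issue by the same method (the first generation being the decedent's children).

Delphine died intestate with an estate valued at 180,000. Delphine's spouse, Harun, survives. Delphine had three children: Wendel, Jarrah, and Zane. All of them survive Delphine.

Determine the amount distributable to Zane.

Harun takes two-fifths of 180,000 = 72,000. The remaining 108,000 passes to the descendants.
The descendants' portion (108,000) is divided into 3 shares of 36,000: Wendel, Jarrah, and Zane each take 36,000.

Zane receives 36,000.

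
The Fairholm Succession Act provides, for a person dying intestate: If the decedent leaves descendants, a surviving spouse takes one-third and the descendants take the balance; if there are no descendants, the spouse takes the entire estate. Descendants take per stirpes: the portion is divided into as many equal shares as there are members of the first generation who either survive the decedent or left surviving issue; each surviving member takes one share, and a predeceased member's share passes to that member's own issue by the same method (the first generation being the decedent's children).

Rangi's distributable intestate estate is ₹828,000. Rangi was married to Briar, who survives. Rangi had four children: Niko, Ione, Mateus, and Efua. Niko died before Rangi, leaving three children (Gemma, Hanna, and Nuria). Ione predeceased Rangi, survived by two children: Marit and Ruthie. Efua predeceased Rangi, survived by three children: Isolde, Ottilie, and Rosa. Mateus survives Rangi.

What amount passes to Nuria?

Nuria receives ₹46,000.

Briar takes one-third of ₹828,000 = ₹276,000. The remaining ₹552,000 passes to the descendants.
The descendants' portion (₹552,000) is divided into 4 shares of ₹138,000: Mateus takes ₹138,000; Niko's ₹138,000 share passes to Niko's issue; Ione's ₹138,000 share passes to Ione's issue; Efua's ₹138,000 share passes to Efua's issue.
Niko's share (₹138,000) is divided into 3 shares of ₹46,000: Gemma, Hanna, and Nuria each take ₹46,000.
Ione's share (₹138,000) is divided into 2 shares of ₹69,000: Marit and Ruthie each take ₹69,000.
Efua's share (₹138,000) is divided into 3 shares of ₹46,000: Isolde, Ottilie, and Rosa each take ₹46,000.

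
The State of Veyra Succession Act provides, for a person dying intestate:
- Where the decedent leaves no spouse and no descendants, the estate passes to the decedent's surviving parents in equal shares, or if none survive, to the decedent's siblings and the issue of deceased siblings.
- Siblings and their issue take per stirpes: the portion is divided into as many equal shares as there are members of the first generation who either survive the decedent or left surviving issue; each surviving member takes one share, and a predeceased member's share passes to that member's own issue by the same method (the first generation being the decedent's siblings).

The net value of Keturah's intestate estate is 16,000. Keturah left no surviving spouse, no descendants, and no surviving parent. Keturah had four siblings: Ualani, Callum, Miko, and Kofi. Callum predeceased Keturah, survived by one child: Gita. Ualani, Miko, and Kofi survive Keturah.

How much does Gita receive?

The entire 16,000 passes to the siblings and their issue.
That amount (16,000) is divided into 4 shares of 4,000: Ualani, Miko, and Kofi each take 4,000; Callum's 4,000 share passes to Callum's issue.
Callum's share (4,000) passes entirely to Gita.

Gita receives 4,000.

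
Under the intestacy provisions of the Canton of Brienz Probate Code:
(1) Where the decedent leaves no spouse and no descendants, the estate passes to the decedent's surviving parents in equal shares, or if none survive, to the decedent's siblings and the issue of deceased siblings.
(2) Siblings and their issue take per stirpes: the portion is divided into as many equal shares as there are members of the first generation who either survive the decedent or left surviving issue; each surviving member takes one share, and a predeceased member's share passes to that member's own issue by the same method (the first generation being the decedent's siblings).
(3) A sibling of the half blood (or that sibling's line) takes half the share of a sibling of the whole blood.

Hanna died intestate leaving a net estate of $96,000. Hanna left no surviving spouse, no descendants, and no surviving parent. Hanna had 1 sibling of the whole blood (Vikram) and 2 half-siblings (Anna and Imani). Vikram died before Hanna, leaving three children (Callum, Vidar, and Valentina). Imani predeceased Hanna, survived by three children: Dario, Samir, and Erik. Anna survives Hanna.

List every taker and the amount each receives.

The entire $96,000 passes to the siblings and their issue.
Counting each half-blood sibling's line as half a unit, there are 2 units in $96,000, so one unit is $48,000. Whole-blood lines (Vikram) take $48,000 each; half-blood lines (Anna and Imani) take $24,000 each.
Vikram's share ($48,000) is divided into 3 shares of $16,000: Callum, Vidar, and Valentina each take $16,000.
Imani's share ($24,000) is divided into 3 shares of $8,000: Dario, Samir, and Erik each take $8,000.

Callum: $16,000; Vidar: $16,000; Valentina: $16,000; Anna: $24,000; Dario: $8,000; Samir: $8,000; Erik: $8,000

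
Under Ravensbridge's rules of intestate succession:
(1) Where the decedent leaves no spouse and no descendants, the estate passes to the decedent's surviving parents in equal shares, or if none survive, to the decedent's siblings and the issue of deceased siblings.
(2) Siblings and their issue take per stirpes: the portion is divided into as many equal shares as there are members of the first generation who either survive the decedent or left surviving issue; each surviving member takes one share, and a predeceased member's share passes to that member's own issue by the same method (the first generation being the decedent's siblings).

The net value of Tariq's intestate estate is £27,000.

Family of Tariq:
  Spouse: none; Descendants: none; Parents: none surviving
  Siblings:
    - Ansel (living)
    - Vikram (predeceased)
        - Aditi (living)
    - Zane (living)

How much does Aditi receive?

Aditi receives £9,000.

The entire £27,000 passes to the siblings and their issue.
That amount (£27,000) is divided into 3 shares of £9,000: Ansel and Zane each take £9,000; Vikram's £9,000 share passes to Vikram's issue.
Vikram's share (£9,000) passes entirely to Aditi.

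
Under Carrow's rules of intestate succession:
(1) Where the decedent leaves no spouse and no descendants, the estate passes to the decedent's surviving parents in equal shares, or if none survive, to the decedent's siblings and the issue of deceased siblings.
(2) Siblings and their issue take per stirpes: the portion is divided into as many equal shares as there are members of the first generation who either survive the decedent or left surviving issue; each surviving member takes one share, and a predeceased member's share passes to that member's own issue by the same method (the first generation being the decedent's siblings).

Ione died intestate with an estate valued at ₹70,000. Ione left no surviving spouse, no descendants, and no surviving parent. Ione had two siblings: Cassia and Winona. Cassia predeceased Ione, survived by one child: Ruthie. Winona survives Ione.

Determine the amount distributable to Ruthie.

The entire ₹70,000 passes to the siblings and their issue.
That amount (₹70,000) is divided into 2 shares of ₹35,000: Winona takes ₹35,000; Cassia's ₹35,000 share passes to Cassia's issue.
Cassia's share (₹35,000) passes entirely to Ruthie.

Ruthie receives ₹35,000.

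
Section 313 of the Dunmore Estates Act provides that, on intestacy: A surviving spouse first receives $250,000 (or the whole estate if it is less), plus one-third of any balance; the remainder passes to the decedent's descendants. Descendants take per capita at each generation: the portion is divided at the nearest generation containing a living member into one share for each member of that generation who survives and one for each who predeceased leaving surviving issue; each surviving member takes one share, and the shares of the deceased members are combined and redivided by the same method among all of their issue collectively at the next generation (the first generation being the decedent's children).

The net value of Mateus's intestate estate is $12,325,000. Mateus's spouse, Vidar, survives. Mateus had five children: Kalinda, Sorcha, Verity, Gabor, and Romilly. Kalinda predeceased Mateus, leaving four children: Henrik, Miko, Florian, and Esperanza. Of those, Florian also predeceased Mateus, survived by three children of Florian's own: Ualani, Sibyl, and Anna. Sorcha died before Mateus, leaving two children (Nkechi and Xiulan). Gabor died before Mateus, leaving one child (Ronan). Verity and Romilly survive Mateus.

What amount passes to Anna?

Anna receives $230,000.

Vidar first takes $250,000, leaving a balance of $12,075,000. Vidar then takes one-third of the balance ($4,025,000), for a total of $4,275,000. The remaining $8,050,000 passes to the descendants.
The descendants' portion ($8,050,000) is divided at the children's generation into 5 shares of $1,610,000. Verity and Romilly each take $1,610,000. The 3 shares of the deceased (Kalinda, Sorcha, and Gabor) are combined into a pool of $4,830,000.
That pool ($4,830,000) is divided at the grandchildren's generation into 7 shares of $690,000. Henrik, Miko, Esperanza, Nkechi, Xiulan, and Ronan each take $690,000. The remaining share for the deceased Florian ($690,000) is carried to the next generation.
That pool ($690,000) is divided at the great-grandchildren's generation equally among Ualani, Sibyl, and Anna: $230,000 each.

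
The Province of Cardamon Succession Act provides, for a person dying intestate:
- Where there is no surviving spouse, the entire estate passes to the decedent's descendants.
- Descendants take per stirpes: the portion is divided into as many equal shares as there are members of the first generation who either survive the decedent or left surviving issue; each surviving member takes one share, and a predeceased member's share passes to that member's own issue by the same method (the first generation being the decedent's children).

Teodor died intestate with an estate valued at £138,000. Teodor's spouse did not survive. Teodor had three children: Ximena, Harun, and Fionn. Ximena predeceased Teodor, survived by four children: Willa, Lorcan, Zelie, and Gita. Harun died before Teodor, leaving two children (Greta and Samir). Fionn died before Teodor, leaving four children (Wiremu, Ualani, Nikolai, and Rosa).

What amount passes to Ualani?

Ualani receives £11,500.

The entire £138,000 passes to the descendants.
That amount (£138,000) is divided into 3 shares of £46,000: Ximena's £46,000 share passes to Ximena's issue; Harun's £46,000 share passes to Harun's issue; Fionn's £46,000 share passes to Fionn's issue.
Ximena's share (£46,000) is divided into 4 shares of £11,500: Willa, Lorcan, Zelie, and Gita each take £11,500.
Harun's share (£46,000) is divided into 2 shares of £23,000: Greta and Samir each take £23,000.
Fionn's share (£46,000) is divided into 4 shares of £11,500: Wiremu, Ualani, Nikolai, and Rosa each take £11,500.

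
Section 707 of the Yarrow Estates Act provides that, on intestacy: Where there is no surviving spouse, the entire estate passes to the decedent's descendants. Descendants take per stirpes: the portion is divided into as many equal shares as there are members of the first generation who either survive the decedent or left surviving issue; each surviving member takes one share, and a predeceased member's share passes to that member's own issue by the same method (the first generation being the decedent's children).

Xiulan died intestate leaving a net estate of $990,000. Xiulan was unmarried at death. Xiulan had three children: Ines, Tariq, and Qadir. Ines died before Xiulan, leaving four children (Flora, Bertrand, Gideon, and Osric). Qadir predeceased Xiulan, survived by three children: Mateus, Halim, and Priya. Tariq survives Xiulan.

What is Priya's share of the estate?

Priya receives $110,000.

The entire $990,000 passes to the descendants.
That amount ($990,000) is divided into 3 shares of $330,000: Tariq takes $330,000; Ines's $330,000 share passes to Ines's issue; Qadir's $330,000 share passes to Qadir's issue.
Ines's share ($330,000) is divided into 4 shares of $82,500: Flora, Bertrand, Gideon, and Osric each take $82,500.
Qadir's share ($330,000) is divided into 3 shares of $110,000: Mateus, Halim, and Priya each take $110,000.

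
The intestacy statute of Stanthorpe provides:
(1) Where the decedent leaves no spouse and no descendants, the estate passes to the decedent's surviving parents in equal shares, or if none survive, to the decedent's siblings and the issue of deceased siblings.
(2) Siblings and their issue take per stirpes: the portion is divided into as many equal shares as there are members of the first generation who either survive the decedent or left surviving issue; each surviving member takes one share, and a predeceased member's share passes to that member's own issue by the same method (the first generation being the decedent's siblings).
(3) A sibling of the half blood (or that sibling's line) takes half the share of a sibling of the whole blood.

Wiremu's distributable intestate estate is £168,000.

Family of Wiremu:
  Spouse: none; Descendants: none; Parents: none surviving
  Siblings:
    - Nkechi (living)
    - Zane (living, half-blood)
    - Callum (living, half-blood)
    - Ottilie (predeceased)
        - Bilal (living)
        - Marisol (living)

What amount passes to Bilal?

The entire £168,000 passes to the siblings and their issue.
Counting each half-blood sibling's line as half a unit, there are 3 units in £168,000, so one unit is £56,000. Whole-blood lines (Nkechi and Ottilie) take £56,000 each; half-blood lines (Zane and Callum) take £28,000 each.
Ottilie's share (£56,000) is divided into 2 shares of £28,000: Bilal and Marisol each take £28,000.

Bilal receives £28,000.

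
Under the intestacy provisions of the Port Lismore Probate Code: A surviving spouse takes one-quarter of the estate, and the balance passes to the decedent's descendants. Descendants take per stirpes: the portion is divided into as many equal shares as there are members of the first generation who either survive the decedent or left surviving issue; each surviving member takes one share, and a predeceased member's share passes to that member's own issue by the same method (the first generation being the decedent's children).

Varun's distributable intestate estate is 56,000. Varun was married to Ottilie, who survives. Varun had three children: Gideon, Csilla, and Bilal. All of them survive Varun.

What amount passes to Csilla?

Ottilie takes one-quarter of 56,000 = 14,000. The remaining 42,000 passes to the descendants.
The descendants' portion (42,000) is divided into 3 shares of 14,000: Gideon, Csilla, and Bilal each take 14,000.

Csilla receives 14,000.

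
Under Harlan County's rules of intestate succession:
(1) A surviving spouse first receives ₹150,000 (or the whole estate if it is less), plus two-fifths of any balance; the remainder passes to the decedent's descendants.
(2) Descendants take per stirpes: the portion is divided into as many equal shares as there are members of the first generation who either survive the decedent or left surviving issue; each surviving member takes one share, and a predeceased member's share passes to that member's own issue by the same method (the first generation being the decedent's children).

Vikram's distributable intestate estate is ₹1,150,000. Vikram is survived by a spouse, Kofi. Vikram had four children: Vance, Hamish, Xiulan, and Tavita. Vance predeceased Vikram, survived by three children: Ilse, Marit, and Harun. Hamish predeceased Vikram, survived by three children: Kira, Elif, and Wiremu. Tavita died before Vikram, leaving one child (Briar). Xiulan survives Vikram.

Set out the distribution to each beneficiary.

Kofi first takes ₹150,000, leaving a balance of ₹1,000,000. Kofi then takes two-fifths of the balance (₹400,000), for a total of ₹550,000. The remaining ₹600,000 passes to the descendants.
The descendants' portion (₹600,000) is divided into 4 shares of ₹150,000: Xiulan takes ₹150,000; Vance's ₹150,000 share passes to Vance's issue; Hamish's ₹150,000 share passes to Hamish's issue; Tavita's ₹150,000 share passes to Tavita's issue.
Vance's share (₹150,000) is divided into 3 shares of ₹50,000: Ilse, Marit, and Harun each take ₹50,000.
Hamish's share (₹150,000) is divided into 3 shares of ₹50,000: Kira, Elif, and Wiremu each take ₹50,000.
Tavita's share (₹150,000) passes entirely to Briar.

Kofi: ₹550,000; Ilse: ₹50,000; Marit: ₹50,000; Harun: ₹50,000; Kira: ₹50,000; Elif: ₹50,000; Wiremu: ₹50,000; Xiulan: ₹150,000; Briar: ₹150,000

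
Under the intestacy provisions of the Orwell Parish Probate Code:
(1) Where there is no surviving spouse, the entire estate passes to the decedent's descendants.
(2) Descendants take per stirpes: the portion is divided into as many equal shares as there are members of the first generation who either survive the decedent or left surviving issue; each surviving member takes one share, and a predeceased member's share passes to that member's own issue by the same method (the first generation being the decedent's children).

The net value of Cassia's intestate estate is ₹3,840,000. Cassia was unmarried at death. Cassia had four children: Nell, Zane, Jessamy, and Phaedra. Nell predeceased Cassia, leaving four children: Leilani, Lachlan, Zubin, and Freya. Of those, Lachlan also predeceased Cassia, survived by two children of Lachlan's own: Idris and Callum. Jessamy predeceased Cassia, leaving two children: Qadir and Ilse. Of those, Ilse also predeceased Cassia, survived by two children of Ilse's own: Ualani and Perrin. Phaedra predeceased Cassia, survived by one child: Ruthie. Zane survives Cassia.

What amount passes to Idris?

The entire ₹3,840,000 passes to the descendants.
That amount (₹3,840,000) is divided into 4 shares of ₹960,000: Zane takes ₹960,000; Nell's ₹960,000 share passes to Nell's issue; Jessamy's ₹960,000 share passes to Jessamy's issue; Phaedra's ₹960,000 share passes to Phaedra's issue.
Nell's share (₹960,000) is divided into 4 shares of ₹240,000: Leilani, Zubin, and Freya each take ₹240,000; Lachlan's ₹240,000 share passes to Lachlan's issue.
Lachlan's share (₹240,000) is divided into 2 shares of ₹120,000: Idris and Callum each take ₹120,000.
Jessamy's share (₹960,000) is divided into 2 shares of ₹480,000: Qadir takes ₹480,000; Ilse's ₹480,000 share passes to Ilse's issue.
Ilse's share (₹480,000) is divided into 2 shares of ₹240,000: Ualani and Perrin each take ₹240,000.
Phaedra's share (₹960,000) passes entirely to Ruthie.

Idris receives ₹120,000.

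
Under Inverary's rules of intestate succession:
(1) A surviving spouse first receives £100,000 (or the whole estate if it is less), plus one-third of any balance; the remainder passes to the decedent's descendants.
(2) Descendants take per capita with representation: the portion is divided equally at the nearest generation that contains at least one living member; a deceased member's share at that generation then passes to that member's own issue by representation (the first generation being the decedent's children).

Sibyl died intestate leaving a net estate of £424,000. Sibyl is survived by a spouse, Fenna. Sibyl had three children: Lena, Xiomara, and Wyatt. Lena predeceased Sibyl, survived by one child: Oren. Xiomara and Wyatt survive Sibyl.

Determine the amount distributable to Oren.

Fenna first takes £100,000, leaving a balance of £324,000. Fenna then takes one-third of the balance (£108,000), for a total of £208,000. The remaining £216,000 passes to the descendants.
The descendants' portion (£216,000) is divided into 3 shares of £72,000: Xiomara and Wyatt each take £72,000; Lena's £72,000 share passes to Lena's issue.
Lena's share (£72,000) passes entirely to Oren.

Oren receives £72,000.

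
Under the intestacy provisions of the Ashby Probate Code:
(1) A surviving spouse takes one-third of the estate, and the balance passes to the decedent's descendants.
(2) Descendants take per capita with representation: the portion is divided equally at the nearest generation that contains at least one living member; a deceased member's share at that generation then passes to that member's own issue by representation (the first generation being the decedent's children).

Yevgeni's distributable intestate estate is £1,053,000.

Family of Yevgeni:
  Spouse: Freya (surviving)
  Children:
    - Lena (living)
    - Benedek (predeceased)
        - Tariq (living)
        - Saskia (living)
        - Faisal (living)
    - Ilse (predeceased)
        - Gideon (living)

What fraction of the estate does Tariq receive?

Freya takes one-third of £1,053,000 = £351,000. The remaining £702,000 passes to the descendants.
The descendants' portion (£702,000) is divided into 3 shares of £234,000: Lena takes £234,000; Benedek's £234,000 share passes to Benedek's issue; Ilse's £234,000 share passes to Ilse's issue.
Benedek's share (£234,000) is divided into 3 shares of £78,000: Tariq, Saskia, and Faisal each take £78,000.
Ilse's share (£234,000) passes entirely to Gideon.

Tariq receives 2/27 of the estate.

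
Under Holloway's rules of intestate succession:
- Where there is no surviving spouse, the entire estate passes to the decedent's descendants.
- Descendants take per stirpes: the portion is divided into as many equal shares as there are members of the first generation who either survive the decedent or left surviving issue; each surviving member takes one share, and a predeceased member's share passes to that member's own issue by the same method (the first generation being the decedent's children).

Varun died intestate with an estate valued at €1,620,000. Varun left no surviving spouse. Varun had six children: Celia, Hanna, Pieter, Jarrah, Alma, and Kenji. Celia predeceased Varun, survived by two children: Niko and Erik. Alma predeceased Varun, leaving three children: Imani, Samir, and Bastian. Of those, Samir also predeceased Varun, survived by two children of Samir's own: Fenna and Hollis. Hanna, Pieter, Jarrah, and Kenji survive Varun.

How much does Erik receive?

The entire €1,620,000 passes to the descendants.
That amount (€1,620,000) is divided into 6 shares of €270,000: Hanna, Pieter, Jarrah, and Kenji each take €270,000; Celia's €270,000 share passes to Celia's issue; Alma's €270,000 share passes to Alma's issue.
Celia's share (€270,000) is divided into 2 shares of €135,000: Niko and Erik each take €135,000.
Alma's share (€270,000) is divided into 3 shares of €90,000: Imani and Bastian each take €90,000; Samir's €90,000 share passes to Samir's issue.
Samir's share (€90,000) is divided into 2 shares of €45,000: Fenna and Hollis each take €45,000.

Erik receives €135,000.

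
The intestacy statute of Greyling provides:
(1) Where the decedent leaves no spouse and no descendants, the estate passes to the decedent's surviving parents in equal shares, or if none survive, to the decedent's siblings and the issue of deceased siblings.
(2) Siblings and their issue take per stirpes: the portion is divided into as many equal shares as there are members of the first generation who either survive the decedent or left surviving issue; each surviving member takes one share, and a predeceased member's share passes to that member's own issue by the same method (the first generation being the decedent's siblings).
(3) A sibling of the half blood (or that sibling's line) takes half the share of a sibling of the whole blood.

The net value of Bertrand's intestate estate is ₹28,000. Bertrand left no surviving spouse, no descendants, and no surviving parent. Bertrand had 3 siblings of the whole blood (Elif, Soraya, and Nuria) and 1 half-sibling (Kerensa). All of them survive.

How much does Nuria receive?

Nuria receives ₹8,000.

The entire ₹28,000 passes to the siblings and their issue.
Counting each half-blood sibling's line as half a unit, there are 7/2 units in ₹28,000, so one unit is ₹8,000. Whole-blood lines (Elif, Soraya, and Nuria) take ₹8,000 each; half-blood lines (Kerensa) take ₹4,000 each.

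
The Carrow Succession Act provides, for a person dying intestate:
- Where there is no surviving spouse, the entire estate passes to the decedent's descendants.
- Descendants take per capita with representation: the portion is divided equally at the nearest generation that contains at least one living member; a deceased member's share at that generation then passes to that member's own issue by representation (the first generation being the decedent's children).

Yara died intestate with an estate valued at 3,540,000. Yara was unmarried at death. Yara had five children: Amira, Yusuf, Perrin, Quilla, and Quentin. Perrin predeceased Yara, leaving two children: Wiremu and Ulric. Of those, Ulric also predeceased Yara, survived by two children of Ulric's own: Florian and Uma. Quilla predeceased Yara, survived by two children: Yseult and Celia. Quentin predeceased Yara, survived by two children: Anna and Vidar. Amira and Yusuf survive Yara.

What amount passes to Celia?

The entire 3,540,000 passes to the descendants.
That amount (3,540,000) is divided into 5 shares of 708,000: Amira and Yusuf each take 708,000; Perrin's 708,000 share passes to Perrin's issue; Quilla's 708,000 share passes to Quilla's issue; Quentin's 708,000 share passes to Quentin's issue.
Perrin's share (708,000) is divided into 2 shares of 354,000: Wiremu takes 354,000; Ulric's 354,000 share passes to Ulric's issue.
Ulric's share (354,000) is divided into 2 shares of 177,000: Florian and Uma each take 177,000.
Quilla's share (708,000) is divided into 2 shares of 354,000: Yseult and Celia each take 354,000.
Quentin's share (708,000) is divided into 2 shares of 354,000: Anna and Vidar each take 354,000.

Celia receives 354,000.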